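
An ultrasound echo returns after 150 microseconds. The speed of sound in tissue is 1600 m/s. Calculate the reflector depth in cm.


depth = c * t / 2
t = 150 us = 1.5000e-04 s
depth = 1600 * 1.5000e-04 / 2
depth = 0.12 m = 12 cm


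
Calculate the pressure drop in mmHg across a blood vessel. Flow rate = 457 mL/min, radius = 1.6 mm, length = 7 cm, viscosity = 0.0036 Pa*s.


dP = 8*mu*L*Q / (pi*r^4)
Q = 457 mL/min = 7.61667e-06 m^3/s
dP = 745.806 Pa = 745.806 / 133.322 mmHg = 5.594 mmHg


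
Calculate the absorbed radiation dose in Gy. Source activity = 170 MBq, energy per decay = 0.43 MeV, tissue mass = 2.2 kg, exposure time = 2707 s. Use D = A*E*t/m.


A = 170 MBq = 1.7000e+08 Bq
E = 0.43 MeV = 6.8886e-14 J
D = A*E*t/m = 1.7000e+08*6.8886e-14*2707/2.2
D = 0.01441 Gy


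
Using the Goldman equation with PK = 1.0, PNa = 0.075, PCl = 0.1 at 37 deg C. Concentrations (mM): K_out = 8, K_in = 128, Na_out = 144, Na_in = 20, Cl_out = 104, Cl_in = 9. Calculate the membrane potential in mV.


Vm = (RT/F)*ln((PK*Ko + PNa*Nao + PCl*Cli)/(PK*Ki + PNa*Nai + PCl*Clo))
Numer = 19.7, Denom = 139.9
Vm = -52.39 mV


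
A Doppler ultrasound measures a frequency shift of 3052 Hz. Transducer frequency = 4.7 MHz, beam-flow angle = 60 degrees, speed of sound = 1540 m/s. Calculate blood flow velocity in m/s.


v = fd * c / (2 * f0 * cos(theta))
v = 3052 * 1540 / (2 * 4.7000e+06 * cos(60))
v = 1 m/s


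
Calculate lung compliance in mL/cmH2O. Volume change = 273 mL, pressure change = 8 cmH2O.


C = dV / dP
C = 273 / 8
C = 34.12 mL/cmH2O


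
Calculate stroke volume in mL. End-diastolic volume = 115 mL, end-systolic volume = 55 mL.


SV = EDV - ESV
SV = 115 - 55
SV = 60 mL


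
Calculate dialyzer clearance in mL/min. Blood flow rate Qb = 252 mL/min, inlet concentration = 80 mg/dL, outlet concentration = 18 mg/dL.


K = Qb * (Cb_in - Cb_out) / Cb_in
K = 252 * (80 - 18) / 80
K = 195.3 mL/min


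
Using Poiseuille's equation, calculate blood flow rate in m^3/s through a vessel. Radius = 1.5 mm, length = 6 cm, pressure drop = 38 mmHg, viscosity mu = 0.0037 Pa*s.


Q = pi*r^4*dP / (8*mu*L)
r = 0.0015 m, L = 0.06 m
dP = 38 mmHg = 5066.236 Pa
Q = 4.5369e-05 m^3/s


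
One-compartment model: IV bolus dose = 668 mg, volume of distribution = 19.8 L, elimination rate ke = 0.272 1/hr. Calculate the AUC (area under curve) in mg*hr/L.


C0 = Dose/Vd = 668/19.8 = 33.7374 mg/L
AUC = C0/ke = 33.7374/0.272
AUC = 124 mg*hr/L


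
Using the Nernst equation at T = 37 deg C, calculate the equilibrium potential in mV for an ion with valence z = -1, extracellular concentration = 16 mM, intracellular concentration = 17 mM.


E = (RT/(zF)) * ln(C_out/C_in)
T = 37 + 273.15 = 310.15 K
E = (8.314 * 310.15 / (-1 * 96485)) * ln(16/17)
E = 1.62 mV


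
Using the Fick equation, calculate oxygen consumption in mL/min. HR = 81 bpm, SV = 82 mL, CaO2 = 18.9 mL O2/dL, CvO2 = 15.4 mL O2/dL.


CO = HR*SV = 81*82/1000 = 6.642 L/min
a-v O2 diff = 18.9 - 15.4 = 3.5 mL/dL
VO2 = CO * (CaO2-CvO2) * 10 dL/L
VO2 = 6.642 * 3.5 * 10
VO2 = 232.5 mL/min


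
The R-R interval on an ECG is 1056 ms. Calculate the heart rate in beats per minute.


HR = 60 / RR_interval(s)
RR = 1056 ms = 1.056 s
HR = 60 / 1.056 = 56.82 bpm


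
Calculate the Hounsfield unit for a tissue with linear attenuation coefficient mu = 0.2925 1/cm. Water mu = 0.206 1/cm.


HU = ((mu_tissue - mu_water) / mu_water) * 1000
HU = ((0.2925 - 0.206) / 0.206) * 1000
HU = 419.9


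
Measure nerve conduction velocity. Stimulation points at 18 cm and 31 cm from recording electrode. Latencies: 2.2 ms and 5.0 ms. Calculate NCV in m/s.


Distance = (31 - 18) / 100 = 0.13 m
dt = (5.0 - 2.2) / 1000 = 0.0028 s
NCV = dist / dt = 46.43 m/s


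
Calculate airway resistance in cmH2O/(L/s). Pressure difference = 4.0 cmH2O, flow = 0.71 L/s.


R = dP / flow
R = 4.0 / 0.71
R = 5.634 cmH2O/(L/s)


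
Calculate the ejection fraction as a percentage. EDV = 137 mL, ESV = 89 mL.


SV = EDV - ESV = 137 - 89 = 48 mL
EF = SV/EDV * 100 = 48/137 * 100
EF = 35.04%


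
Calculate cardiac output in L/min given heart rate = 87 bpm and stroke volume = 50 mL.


CO = HR * SV
CO = 87 * 50 / 1000
CO = 4.35 L/min


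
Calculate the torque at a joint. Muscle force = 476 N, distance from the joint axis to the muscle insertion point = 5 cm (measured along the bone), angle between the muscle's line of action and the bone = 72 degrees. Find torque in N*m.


Torque = F * d * sin(theta)   (moment arm = d*sin(theta))
d = 5 cm = 0.05 m
Torque = 476 * 0.05 * sin(72)
Torque = 22.64 N*m


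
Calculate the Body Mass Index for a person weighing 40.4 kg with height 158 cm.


BMI = weight / height^2
height = 158 cm = 1.58 m
BMI = 40.4 / 1.58^2
BMI = 16.18 kg/m^2


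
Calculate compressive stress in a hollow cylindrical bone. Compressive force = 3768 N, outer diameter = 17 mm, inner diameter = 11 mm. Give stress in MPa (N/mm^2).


A = pi*(r_o^2 - r_i^2)
r_o = 8.5 mm, r_i = 5.5 mm
A = 131.947 mm^2
sigma = F/A = 3768 / 131.947
sigma = 28.56 MPa


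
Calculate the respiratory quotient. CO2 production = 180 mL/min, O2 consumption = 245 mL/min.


RQ = VCO2 / VO2
RQ = 180 / 245
RQ = 0.7347


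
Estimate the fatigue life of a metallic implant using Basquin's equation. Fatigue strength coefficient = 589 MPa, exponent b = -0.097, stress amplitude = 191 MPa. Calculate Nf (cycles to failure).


sigma_a = sigma_f' * (2Nf)^b
2Nf = (sigma_a/sigma_f')^(1/b)
2Nf = (191/589)^(1/-0.097)
2Nf = 110174.66
Nf = 5.509e+04


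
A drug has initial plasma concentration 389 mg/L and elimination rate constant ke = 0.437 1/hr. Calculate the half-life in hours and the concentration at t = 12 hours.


t_half = ln(2) / ke = 0.693147 / 0.437 = 1.586 hr
C(t) = C0 * exp(-ke*t) = 389 * exp(-0.437*12)
C(12) = 2.054 mg/L


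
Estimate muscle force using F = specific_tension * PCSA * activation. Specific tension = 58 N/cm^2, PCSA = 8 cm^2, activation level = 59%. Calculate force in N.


F = sigma * PCSA * activation
F = 58 * 8 * 0.59
F = 273.8 N


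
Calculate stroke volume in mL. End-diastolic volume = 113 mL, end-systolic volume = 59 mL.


SV = EDV - ESV
SV = 113 - 59
SV = 54 mL


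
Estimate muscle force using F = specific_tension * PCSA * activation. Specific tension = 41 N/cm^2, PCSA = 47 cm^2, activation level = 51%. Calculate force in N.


F = sigma * PCSA * activation
F = 41 * 47 * 0.51
F = 982.8 N


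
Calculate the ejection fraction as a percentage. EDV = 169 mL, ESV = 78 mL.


SV = EDV - ESV = 169 - 78 = 91 mL
EF = SV/EDV * 100 = 91/169 * 100
EF = 53.85%


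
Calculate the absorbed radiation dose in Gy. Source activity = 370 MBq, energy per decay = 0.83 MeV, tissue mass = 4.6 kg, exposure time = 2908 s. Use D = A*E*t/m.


A = 370 MBq = 3.7000e+08 Bq
E = 0.83 MeV = 1.32966e-13 J
D = A*E*t/m = 3.7000e+08*1.32966e-13*2908/4.6
D = 0.0311 Gy


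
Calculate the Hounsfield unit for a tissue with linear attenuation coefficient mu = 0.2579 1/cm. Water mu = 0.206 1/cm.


HU = ((mu_tissue - mu_water) / mu_water) * 1000
HU = ((0.2579 - 0.206) / 0.206) * 1000
HU = 251.9


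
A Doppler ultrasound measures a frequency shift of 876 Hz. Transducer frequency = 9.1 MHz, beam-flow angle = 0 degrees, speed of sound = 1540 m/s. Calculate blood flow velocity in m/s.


v = fd * c / (2 * f0 * cos(theta))
v = 876 * 1540 / (2 * 9.1000e+06 * cos(0))
v = 0.07412 m/s


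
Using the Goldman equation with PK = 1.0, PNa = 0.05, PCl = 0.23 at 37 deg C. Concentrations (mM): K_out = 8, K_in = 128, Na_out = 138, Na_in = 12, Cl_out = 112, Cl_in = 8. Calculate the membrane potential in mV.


Vm = (RT/F)*ln((PK*Ko + PNa*Nao + PCl*Cli)/(PK*Ki + PNa*Nai + PCl*Clo))
Numer = 16.74, Denom = 154.36
Vm = -59.37 mV


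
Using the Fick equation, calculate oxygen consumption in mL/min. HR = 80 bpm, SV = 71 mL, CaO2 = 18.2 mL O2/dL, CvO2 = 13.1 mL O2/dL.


CO = HR*SV = 80*71/1000 = 5.68 L/min
a-v O2 diff = 18.2 - 13.1 = 5.1 mL/dL
VO2 = CO * (CaO2-CvO2) * 10 dL/L
VO2 = 5.68 * 5.1 * 10
VO2 = 289.7 mL/min


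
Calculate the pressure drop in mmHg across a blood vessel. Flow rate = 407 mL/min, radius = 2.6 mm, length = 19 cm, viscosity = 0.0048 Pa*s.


dP = 8*mu*L*Q / (pi*r^4)
Q = 407 mL/min = 6.78333e-06 m^3/s
dP = 344.734 Pa = 344.734 / 133.322 mmHg = 2.586 mmHg


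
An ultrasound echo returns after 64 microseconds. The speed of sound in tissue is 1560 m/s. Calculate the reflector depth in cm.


depth = c * t / 2
t = 64 us = 6.4000e-05 s
depth = 1560 * 6.4000e-05 / 2
depth = 0.04992 m = 4.992 cm


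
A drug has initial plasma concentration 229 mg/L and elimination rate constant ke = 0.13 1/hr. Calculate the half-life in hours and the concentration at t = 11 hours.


t_half = ln(2) / ke = 0.693147 / 0.13 = 5.332 hr
C(t) = C0 * exp(-ke*t) = 229 * exp(-0.13*11)
C(11) = 54.8 mg/L


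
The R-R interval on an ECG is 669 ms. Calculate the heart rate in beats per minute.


HR = 60 / RR_interval(s)
RR = 669 ms = 0.669 s
HR = 60 / 0.669 = 89.69 bpm


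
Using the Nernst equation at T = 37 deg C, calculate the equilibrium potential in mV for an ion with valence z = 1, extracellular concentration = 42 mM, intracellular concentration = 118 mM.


E = (RT/(zF)) * ln(C_out/C_in)
T = 37 + 273.15 = 310.15 K
E = (8.314 * 310.15 / (1 * 96485)) * ln(42/118)
E = -27.61 mV


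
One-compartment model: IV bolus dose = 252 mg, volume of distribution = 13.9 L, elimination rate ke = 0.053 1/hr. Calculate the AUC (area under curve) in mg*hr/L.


C0 = Dose/Vd = 252/13.9 = 18.1295 mg/L
AUC = C0/ke = 18.1295/0.053
AUC = 342.1 mg*hr/L


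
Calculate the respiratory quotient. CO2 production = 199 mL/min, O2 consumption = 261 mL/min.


RQ = VCO2 / VO2
RQ = 199 / 261
RQ = 0.7625


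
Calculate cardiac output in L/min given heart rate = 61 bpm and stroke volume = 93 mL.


CO = HR * SV
CO = 61 * 93 / 1000
CO = 5.673 L/min


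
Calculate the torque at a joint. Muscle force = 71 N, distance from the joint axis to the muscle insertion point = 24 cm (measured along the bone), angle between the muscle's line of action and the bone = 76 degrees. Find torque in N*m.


Torque = F * d * sin(theta)   (moment arm = d*sin(theta))
d = 24 cm = 0.24 m
Torque = 71 * 0.24 * sin(76)
Torque = 16.53 N*m


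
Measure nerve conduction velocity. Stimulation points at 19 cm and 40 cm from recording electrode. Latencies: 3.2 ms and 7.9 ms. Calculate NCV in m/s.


Distance = (40 - 19) / 100 = 0.21 m
dt = (7.9 - 3.2) / 1000 = 0.0047 s
NCV = dist / dt = 44.68 m/s


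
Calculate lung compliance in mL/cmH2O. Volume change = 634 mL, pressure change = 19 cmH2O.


C = dV / dP
C = 634 / 19
C = 33.37 mL/cmH2O


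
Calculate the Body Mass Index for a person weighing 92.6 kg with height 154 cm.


BMI = weight / height^2
height = 154 cm = 1.54 m
BMI = 92.6 / 1.54^2
BMI = 39.05 kg/m^2


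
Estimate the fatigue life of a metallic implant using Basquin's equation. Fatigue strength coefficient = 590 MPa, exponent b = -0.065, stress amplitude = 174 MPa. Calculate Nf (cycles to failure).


sigma_a = sigma_f' * (2Nf)^b
2Nf = (sigma_a/sigma_f')^(1/b)
2Nf = (174/590)^(1/-0.065)
2Nf = 1.4404694e+08
Nf = 7.2023e+07


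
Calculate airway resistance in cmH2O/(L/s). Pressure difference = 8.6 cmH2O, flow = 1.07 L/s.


R = dP / flow
R = 8.6 / 1.07
R = 8.037 cmH2O/(L/s)


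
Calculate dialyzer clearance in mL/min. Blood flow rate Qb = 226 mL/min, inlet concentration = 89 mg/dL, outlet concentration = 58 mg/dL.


K = Qb * (Cb_in - Cb_out) / Cb_in
K = 226 * (89 - 58) / 89
K = 78.72 mL/min


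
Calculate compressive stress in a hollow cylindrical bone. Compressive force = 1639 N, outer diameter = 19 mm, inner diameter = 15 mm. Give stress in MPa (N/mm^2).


A = pi*(r_o^2 - r_i^2)
r_o = 9.5 mm, r_i = 7.5 mm
A = 106.814 mm^2
sigma = F/A = 1639 / 106.814
sigma = 15.34 MPa


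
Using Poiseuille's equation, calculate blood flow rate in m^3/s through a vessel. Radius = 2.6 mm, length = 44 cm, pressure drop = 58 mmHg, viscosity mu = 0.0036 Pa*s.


Q = pi*r^4*dP / (8*mu*L)
r = 0.0026 m, L = 0.44 m
dP = 58 mmHg = 7732.676 Pa
Q = 8.7605e-05 m^3/s


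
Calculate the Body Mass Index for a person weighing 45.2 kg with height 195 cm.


BMI = weight / height^2
height = 195 cm = 1.95 m
BMI = 45.2 / 1.95^2
BMI = 11.89 kg/m^2


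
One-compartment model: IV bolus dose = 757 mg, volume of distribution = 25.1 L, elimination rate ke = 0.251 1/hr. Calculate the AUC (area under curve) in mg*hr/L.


C0 = Dose/Vd = 757/25.1 = 30.1594 mg/L
AUC = C0/ke = 30.1594/0.251
AUC = 120.2 mg*hr/L


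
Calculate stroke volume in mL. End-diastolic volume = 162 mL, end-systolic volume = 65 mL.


SV = EDV - ESV
SV = 162 - 65
SV = 97 mL


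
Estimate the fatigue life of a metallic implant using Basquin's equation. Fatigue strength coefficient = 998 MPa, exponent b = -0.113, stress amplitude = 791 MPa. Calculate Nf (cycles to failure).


sigma_a = sigma_f' * (2Nf)^b
2Nf = (sigma_a/sigma_f')^(1/b)
2Nf = (791/998)^(1/-0.113)
2Nf = 7.8234577
Nf = 3.912


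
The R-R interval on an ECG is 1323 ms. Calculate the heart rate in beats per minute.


HR = 60 / RR_interval(s)
RR = 1323 ms = 1.323 s
HR = 60 / 1.323 = 45.35 bpm


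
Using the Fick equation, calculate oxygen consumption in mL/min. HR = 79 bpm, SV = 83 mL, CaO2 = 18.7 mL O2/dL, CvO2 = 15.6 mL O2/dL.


CO = HR*SV = 79*83/1000 = 6.557 L/min
a-v O2 diff = 18.7 - 15.6 = 3.1 mL/dL
VO2 = CO * (CaO2-CvO2) * 10 dL/L
VO2 = 6.557 * 3.1 * 10
VO2 = 203.3 mL/min


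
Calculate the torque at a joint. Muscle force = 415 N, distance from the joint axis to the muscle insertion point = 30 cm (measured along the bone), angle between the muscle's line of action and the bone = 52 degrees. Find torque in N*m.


Torque = F * d * sin(theta)   (moment arm = d*sin(theta))
d = 30 cm = 0.3 m
Torque = 415 * 0.3 * sin(52)
Torque = 98.11 N*m


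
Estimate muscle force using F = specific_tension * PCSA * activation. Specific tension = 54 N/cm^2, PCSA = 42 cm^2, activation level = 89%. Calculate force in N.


F = sigma * PCSA * activation
F = 54 * 42 * 0.89
F = 2019 N


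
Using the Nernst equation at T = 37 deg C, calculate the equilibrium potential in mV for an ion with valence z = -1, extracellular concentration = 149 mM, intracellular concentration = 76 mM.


E = (RT/(zF)) * ln(C_out/C_in)
T = 37 + 273.15 = 310.15 K
E = (8.314 * 310.15 / (-1 * 96485)) * ln(149/76)
E = -17.99 mV


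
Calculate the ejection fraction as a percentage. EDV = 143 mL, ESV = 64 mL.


SV = EDV - ESV = 143 - 64 = 79 mL
EF = SV/EDV * 100 = 79/143 * 100
EF = 55.24%


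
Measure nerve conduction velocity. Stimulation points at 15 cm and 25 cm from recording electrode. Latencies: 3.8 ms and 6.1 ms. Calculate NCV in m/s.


Distance = (25 - 15) / 100 = 0.1 m
dt = (6.1 - 3.8) / 1000 = 0.0023 s
NCV = dist / dt = 43.48 m/s


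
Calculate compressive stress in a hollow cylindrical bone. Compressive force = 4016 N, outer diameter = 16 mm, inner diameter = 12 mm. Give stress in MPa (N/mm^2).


A = pi*(r_o^2 - r_i^2)
r_o = 8 mm, r_i = 6 mm
A = 87.9646 mm^2
sigma = F/A = 4016 / 87.9646
sigma = 45.65 MPa


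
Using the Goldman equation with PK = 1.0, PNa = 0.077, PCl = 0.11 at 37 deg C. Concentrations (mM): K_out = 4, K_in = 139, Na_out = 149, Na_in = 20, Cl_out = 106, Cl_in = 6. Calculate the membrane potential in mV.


Vm = (RT/F)*ln((PK*Ko + PNa*Nao + PCl*Cli)/(PK*Ki + PNa*Nai + PCl*Clo))
Numer = 16.133, Denom = 152.2
Vm = -59.98 mV


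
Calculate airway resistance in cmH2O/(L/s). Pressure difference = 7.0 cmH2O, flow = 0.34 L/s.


R = dP / flow
R = 7.0 / 0.34
R = 20.59 cmH2O/(L/s)


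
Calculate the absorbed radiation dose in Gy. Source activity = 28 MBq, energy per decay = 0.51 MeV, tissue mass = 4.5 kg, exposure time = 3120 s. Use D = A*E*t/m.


A = 28 MBq = 2.8000e+07 Bq
E = 0.51 MeV = 8.1702e-14 J
D = A*E*t/m = 2.8000e+07*8.1702e-14*3120/4.5
D = 0.001586 Gy


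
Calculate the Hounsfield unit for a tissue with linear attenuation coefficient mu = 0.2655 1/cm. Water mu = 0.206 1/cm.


HU = ((mu_tissue - mu_water) / mu_water) * 1000
HU = ((0.2655 - 0.206) / 0.206) * 1000
HU = 288.8


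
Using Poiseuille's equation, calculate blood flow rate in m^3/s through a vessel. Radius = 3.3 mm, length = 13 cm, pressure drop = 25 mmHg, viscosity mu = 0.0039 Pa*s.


Q = pi*r^4*dP / (8*mu*L)
r = 0.0033 m, L = 0.13 m
dP = 25 mmHg = 3333.05 Pa
Q = 3.0616e-04 m^3/s


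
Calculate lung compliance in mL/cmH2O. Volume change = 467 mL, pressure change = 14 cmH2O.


C = dV / dP
C = 467 / 14
C = 33.36 mL/cmH2O


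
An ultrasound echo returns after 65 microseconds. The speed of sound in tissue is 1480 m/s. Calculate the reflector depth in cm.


depth = c * t / 2
t = 65 us = 6.5000e-05 s
depth = 1480 * 6.5000e-05 / 2
depth = 0.0481 m = 4.81 cm


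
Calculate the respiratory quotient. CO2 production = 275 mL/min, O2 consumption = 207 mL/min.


RQ = VCO2 / VO2
RQ = 275 / 207
RQ = 1.329


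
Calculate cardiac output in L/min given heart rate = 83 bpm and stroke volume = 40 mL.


CO = HR * SV
CO = 83 * 40 / 1000
CO = 3.32 L/min


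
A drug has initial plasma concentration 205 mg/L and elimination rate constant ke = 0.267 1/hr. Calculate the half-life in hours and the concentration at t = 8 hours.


t_half = ln(2) / ke = 0.693147 / 0.267 = 2.596 hr
C(t) = C0 * exp(-ke*t) = 205 * exp(-0.267*8)
C(8) = 24.22 mg/L


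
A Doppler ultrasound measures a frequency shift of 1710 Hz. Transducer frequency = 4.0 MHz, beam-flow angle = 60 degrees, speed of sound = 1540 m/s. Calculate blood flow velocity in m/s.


v = fd * c / (2 * f0 * cos(theta))
v = 1710 * 1540 / (2 * 4.0000e+06 * cos(60))
v = 0.6583 m/s


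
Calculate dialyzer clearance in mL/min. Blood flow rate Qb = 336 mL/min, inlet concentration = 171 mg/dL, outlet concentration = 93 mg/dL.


K = Qb * (Cb_in - Cb_out) / Cb_in
K = 336 * (171 - 93) / 171
K = 153.3 mL/min


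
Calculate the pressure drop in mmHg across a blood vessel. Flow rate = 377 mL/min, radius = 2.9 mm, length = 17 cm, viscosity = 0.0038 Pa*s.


dP = 8*mu*L*Q / (pi*r^4)
Q = 377 mL/min = 6.28333e-06 m^3/s
dP = 146.14 Pa = 146.14 / 133.322 mmHg = 1.096 mmHg


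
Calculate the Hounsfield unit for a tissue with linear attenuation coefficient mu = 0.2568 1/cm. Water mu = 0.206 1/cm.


HU = ((mu_tissue - mu_water) / mu_water) * 1000
HU = ((0.2568 - 0.206) / 0.206) * 1000
HU = 246.6


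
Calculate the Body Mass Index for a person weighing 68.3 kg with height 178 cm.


BMI = weight / height^2
height = 178 cm = 1.78 m
BMI = 68.3 / 1.78^2
BMI = 21.56 kg/m^2


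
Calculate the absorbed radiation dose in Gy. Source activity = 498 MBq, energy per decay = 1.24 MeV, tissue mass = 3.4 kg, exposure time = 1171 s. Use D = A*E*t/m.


A = 498 MBq = 4.9800e+08 Bq
E = 1.24 MeV = 1.98648e-13 J
D = A*E*t/m = 4.9800e+08*1.98648e-13*1171/3.4
D = 0.03407 Gy


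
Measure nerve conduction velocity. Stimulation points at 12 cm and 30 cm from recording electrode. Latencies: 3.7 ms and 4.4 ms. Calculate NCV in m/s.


Distance = (30 - 12) / 100 = 0.18 m
dt = (4.4 - 3.7) / 1000 = 7.0000e-04 s
NCV = dist / dt = 257.1 m/s


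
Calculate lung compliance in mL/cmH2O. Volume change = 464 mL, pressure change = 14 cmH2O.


C = dV / dP
C = 464 / 14
C = 33.14 mL/cmH2O


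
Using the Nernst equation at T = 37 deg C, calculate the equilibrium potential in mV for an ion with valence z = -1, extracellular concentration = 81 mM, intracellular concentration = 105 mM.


E = (RT/(zF)) * ln(C_out/C_in)
T = 37 + 273.15 = 310.15 K
E = (8.314 * 310.15 / (-1 * 96485)) * ln(81/105)
E = 6.936 mV


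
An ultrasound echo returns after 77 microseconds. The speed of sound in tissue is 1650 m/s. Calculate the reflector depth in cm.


depth = c * t / 2
t = 77 us = 7.7000e-05 s
depth = 1650 * 7.7000e-05 / 2
depth = 0.063525 m = 6.3525 cm


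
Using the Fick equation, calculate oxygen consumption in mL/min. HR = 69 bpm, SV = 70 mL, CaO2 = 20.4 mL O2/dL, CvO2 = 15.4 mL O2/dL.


CO = HR*SV = 69*70/1000 = 4.83 L/min
a-v O2 diff = 20.4 - 15.4 = 5 mL/dL
VO2 = CO * (CaO2-CvO2) * 10 dL/L
VO2 = 4.83 * 5 * 10
VO2 = 241.5 mL/min


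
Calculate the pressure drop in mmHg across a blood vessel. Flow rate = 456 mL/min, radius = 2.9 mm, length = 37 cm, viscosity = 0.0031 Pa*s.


dP = 8*mu*L*Q / (pi*r^4)
Q = 456 mL/min = 7.6e-06 m^3/s
dP = 313.852 Pa = 313.852 / 133.322 mmHg = 2.354 mmHg


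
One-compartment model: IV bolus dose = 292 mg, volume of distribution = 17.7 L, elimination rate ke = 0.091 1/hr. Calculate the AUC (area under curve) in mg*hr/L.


C0 = Dose/Vd = 292/17.7 = 16.4972 mg/L
AUC = C0/ke = 16.4972/0.091
AUC = 181.3 mg*hr/L


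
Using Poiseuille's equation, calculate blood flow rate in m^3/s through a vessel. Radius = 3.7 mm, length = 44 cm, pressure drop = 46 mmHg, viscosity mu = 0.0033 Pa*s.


Q = pi*r^4*dP / (8*mu*L)
r = 0.0037 m, L = 0.44 m
dP = 46 mmHg = 6132.812 Pa
Q = 3.1086e-04 m^3/s


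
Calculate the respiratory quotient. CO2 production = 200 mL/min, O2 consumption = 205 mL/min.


RQ = VCO2 / VO2
RQ = 200 / 205
RQ = 0.9756


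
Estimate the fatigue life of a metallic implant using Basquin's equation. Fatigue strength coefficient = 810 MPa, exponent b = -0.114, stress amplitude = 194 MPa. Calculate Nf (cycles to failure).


sigma_a = sigma_f' * (2Nf)^b
2Nf = (sigma_a/sigma_f')^(1/b)
2Nf = (194/810)^(1/-0.114)
2Nf = 278349.38
Nf = 1.392e+05


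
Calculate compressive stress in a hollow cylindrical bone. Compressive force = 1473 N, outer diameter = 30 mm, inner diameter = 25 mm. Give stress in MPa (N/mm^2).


A = pi*(r_o^2 - r_i^2)
r_o = 15 mm, r_i = 12.5 mm
A = 215.984 mm^2
sigma = F/A = 1473 / 215.984
sigma = 6.82 MPa


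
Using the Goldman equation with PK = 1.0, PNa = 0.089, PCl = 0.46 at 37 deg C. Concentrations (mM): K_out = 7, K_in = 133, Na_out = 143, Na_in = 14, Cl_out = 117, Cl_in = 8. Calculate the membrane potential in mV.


Vm = (RT/F)*ln((PK*Ko + PNa*Nao + PCl*Cli)/(PK*Ki + PNa*Nai + PCl*Clo))
Numer = 23.407, Denom = 188.066
Vm = -55.69 mV


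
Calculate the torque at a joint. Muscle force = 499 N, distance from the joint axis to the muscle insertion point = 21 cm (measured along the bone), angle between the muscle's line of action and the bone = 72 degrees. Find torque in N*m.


Torque = F * d * sin(theta)   (moment arm = d*sin(theta))
d = 21 cm = 0.21 m
Torque = 499 * 0.21 * sin(72)
Torque = 99.66 N*m


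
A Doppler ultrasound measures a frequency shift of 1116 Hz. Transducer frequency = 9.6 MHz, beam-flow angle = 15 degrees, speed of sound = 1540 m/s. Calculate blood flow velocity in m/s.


v = fd * c / (2 * f0 * cos(theta))
v = 1116 * 1540 / (2 * 9.6000e+06 * cos(15))
v = 0.09267 m/s


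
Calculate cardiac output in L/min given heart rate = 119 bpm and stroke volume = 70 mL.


CO = HR * SV
CO = 119 * 70 / 1000
CO = 8.33 L/min


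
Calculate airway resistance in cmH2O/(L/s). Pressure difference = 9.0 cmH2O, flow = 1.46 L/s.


R = dP / flow
R = 9.0 / 1.46
R = 6.164 cmH2O/(L/s)


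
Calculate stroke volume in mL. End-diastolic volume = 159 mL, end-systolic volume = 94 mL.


SV = EDV - ESV
SV = 159 - 94
SV = 65 mL


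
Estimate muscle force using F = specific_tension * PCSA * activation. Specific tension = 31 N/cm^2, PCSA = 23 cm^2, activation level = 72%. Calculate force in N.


F = sigma * PCSA * activation
F = 31 * 23 * 0.72
F = 513.4 N


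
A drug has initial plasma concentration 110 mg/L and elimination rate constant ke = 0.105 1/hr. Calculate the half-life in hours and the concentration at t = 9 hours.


t_half = ln(2) / ke = 0.693147 / 0.105 = 6.601 hr
C(t) = C0 * exp(-ke*t) = 110 * exp(-0.105*9)
C(9) = 42.75 mg/L


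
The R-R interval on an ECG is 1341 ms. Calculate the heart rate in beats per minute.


HR = 60 / RR_interval(s)
RR = 1341 ms = 1.341 s
HR = 60 / 1.341 = 44.74 bpm


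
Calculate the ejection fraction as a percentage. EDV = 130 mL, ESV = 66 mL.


SV = EDV - ESV = 130 - 66 = 64 mL
EF = SV/EDV * 100 = 64/130 * 100
EF = 49.23%


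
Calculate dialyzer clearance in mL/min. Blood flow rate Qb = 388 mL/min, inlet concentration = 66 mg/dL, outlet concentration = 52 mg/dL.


K = Qb * (Cb_in - Cb_out) / Cb_in
K = 388 * (66 - 52) / 66
K = 82.3 mL/min


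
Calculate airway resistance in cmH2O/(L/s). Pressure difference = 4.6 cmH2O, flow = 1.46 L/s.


R = dP / flow
R = 4.6 / 1.46
R = 3.151 cmH2O/(L/s)


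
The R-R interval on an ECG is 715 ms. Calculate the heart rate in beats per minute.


HR = 60 / RR_interval(s)
RR = 715 ms = 0.715 s
HR = 60 / 0.715 = 83.92 bpm


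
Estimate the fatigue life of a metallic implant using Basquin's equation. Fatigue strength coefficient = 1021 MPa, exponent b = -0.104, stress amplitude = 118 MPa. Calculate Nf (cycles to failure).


sigma_a = sigma_f' * (2Nf)^b
2Nf = (sigma_a/sigma_f')^(1/b)
2Nf = (118/1021)^(1/-0.104)
2Nf = 1.0256459e+09
Nf = 5.1282e+08


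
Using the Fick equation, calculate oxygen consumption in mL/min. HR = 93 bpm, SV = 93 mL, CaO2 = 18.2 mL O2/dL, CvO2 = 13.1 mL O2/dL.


CO = HR*SV = 93*93/1000 = 8.649 L/min
a-v O2 diff = 18.2 - 13.1 = 5.1 mL/dL
VO2 = CO * (CaO2-CvO2) * 10 dL/L
VO2 = 8.649 * 5.1 * 10
VO2 = 441.1 mL/min


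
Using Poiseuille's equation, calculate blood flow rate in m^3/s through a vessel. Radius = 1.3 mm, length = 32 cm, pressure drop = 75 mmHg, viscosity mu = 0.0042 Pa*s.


Q = pi*r^4*dP / (8*mu*L)
r = 0.0013 m, L = 0.32 m
dP = 75 mmHg = 9999.15 Pa
Q = 8.3444e-06 m^3/s


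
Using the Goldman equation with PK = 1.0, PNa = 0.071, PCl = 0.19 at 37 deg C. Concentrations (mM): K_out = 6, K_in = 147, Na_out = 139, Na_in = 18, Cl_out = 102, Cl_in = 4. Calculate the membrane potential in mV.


Vm = (RT/F)*ln((PK*Ko + PNa*Nao + PCl*Cli)/(PK*Ki + PNa*Nai + PCl*Clo))
Numer = 16.629, Denom = 167.658
Vm = -61.76 mV


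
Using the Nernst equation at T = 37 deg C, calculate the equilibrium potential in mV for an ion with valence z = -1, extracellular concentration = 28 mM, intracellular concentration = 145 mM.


E = (RT/(zF)) * ln(C_out/C_in)
T = 37 + 273.15 = 310.15 K
E = (8.314 * 310.15 / (-1 * 96485)) * ln(28/145)
E = 43.95 mV


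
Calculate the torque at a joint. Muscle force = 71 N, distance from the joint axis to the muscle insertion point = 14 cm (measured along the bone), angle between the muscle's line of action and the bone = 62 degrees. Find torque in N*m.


Torque = F * d * sin(theta)   (moment arm = d*sin(theta))
d = 14 cm = 0.14 m
Torque = 71 * 0.14 * sin(62)
Torque = 8.776 N*m


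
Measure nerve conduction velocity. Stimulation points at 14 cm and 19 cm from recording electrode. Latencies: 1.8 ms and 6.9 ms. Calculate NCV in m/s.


Distance = (19 - 14) / 100 = 0.05 m
dt = (6.9 - 1.8) / 1000 = 0.0051 s
NCV = dist / dt = 9.804 m/s


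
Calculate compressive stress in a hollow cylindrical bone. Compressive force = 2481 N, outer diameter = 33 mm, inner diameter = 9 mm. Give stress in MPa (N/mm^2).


A = pi*(r_o^2 - r_i^2)
r_o = 16.5 mm, r_i = 4.5 mm
A = 791.681 mm^2
sigma = F/A = 2481 / 791.681
sigma = 3.134 MPa


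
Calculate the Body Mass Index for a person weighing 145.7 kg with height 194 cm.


BMI = weight / height^2
height = 194 cm = 1.94 m
BMI = 145.7 / 1.94^2
BMI = 38.71 kg/m^2


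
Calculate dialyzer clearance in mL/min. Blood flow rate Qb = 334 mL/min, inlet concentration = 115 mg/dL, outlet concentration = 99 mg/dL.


K = Qb * (Cb_in - Cb_out) / Cb_in
K = 334 * (115 - 99) / 115
K = 46.47 mL/min


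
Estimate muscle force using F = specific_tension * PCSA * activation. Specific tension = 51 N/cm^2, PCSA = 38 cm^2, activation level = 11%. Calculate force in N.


F = sigma * PCSA * activation
F = 51 * 38 * 0.11
F = 213.2 N


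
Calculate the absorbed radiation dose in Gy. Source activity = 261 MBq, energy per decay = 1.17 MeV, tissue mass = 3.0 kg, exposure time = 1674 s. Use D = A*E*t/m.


A = 261 MBq = 2.6100e+08 Bq
E = 1.17 MeV = 1.87434e-13 J
D = A*E*t/m = 2.6100e+08*1.87434e-13*1674/3.0
D = 0.0273 Gy


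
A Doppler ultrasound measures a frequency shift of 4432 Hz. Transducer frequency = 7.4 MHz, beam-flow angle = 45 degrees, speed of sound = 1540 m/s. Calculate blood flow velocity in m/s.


v = fd * c / (2 * f0 * cos(theta))
v = 4432 * 1540 / (2 * 7.4000e+06 * cos(45))
v = 0.6522 m/s


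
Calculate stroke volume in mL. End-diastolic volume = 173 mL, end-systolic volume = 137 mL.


SV = EDV - ESV
SV = 173 - 137
SV = 36 mL


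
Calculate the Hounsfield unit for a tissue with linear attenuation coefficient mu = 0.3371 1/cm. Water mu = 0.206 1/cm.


HU = ((mu_tissue - mu_water) / mu_water) * 1000
HU = ((0.3371 - 0.206) / 0.206) * 1000
HU = 636.4


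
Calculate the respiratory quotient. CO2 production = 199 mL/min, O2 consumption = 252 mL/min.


RQ = VCO2 / VO2
RQ = 199 / 252
RQ = 0.7897


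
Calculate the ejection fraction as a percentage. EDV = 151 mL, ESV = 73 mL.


SV = EDV - ESV = 151 - 73 = 78 mL
EF = SV/EDV * 100 = 78/151 * 100
EF = 51.66%


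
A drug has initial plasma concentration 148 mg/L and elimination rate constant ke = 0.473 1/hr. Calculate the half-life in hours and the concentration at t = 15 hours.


t_half = ln(2) / ke = 0.693147 / 0.473 = 1.465 hr
C(t) = C0 * exp(-ke*t) = 148 * exp(-0.473*15)
C(15) = 0.1227 mg/L


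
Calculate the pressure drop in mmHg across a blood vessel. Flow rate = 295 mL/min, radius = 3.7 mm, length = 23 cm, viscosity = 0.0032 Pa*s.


dP = 8*mu*L*Q / (pi*r^4)
Q = 295 mL/min = 4.91667e-06 m^3/s
dP = 49.1679 Pa = 49.1679 / 133.322 mmHg = 0.3688 mmHg


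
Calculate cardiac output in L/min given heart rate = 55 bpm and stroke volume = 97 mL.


CO = HR * SV
CO = 55 * 97 / 1000
CO = 5.335 L/min


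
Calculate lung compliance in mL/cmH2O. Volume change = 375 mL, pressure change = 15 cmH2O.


C = dV / dP
C = 375 / 15
C = 25 mL/cmH2O


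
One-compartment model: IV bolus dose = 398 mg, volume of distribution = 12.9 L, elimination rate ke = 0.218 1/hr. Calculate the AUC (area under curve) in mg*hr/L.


C0 = Dose/Vd = 398/12.9 = 30.8527 mg/L
AUC = C0/ke = 30.8527/0.218
AUC = 141.5 mg*hr/L


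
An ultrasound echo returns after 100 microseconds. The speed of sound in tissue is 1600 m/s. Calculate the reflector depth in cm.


depth = c * t / 2
t = 100 us = 1.0000e-04 s
depth = 1600 * 1.0000e-04 / 2
depth = 0.08 m = 8 cm


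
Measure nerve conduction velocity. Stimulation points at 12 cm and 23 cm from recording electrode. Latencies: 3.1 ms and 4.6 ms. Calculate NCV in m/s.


Distance = (23 - 12) / 100 = 0.11 m
dt = (4.6 - 3.1) / 1000 = 0.0015 s
NCV = dist / dt = 73.33 m/s


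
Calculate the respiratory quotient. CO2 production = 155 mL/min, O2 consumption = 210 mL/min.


RQ = VCO2 / VO2
RQ = 155 / 210
RQ = 0.7381


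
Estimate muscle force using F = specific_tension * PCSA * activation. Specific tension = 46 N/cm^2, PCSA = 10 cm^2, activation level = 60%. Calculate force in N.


F = sigma * PCSA * activation
F = 46 * 10 * 0.6
F = 276 N


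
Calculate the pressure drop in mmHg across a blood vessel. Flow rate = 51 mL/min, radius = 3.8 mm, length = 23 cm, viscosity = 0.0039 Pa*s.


dP = 8*mu*L*Q / (pi*r^4)
Q = 51 mL/min = 8.5e-07 m^3/s
dP = 9.31145 Pa = 9.31145 / 133.322 mmHg = 0.06984 mmHg


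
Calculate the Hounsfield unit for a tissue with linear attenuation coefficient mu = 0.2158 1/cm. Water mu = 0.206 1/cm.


HU = ((mu_tissue - mu_water) / mu_water) * 1000
HU = ((0.2158 - 0.206) / 0.206) * 1000
HU = 47.57


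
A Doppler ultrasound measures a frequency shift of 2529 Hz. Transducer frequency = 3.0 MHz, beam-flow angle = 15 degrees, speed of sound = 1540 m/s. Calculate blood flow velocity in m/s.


v = fd * c / (2 * f0 * cos(theta))
v = 2529 * 1540 / (2 * 3.0000e+06 * cos(15))
v = 0.672 m/s


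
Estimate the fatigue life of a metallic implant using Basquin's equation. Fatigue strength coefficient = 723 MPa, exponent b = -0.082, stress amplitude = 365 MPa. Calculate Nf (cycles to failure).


sigma_a = sigma_f' * (2Nf)^b
2Nf = (sigma_a/sigma_f')^(1/b)
2Nf = (365/723)^(1/-0.082)
2Nf = 4169.3298
Nf = 2085


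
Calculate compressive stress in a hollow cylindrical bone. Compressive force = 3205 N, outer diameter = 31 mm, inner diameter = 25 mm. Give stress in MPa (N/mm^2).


A = pi*(r_o^2 - r_i^2)
r_o = 15.5 mm, r_i = 12.5 mm
A = 263.894 mm^2
sigma = F/A = 3205 / 263.894
sigma = 12.15 MPa


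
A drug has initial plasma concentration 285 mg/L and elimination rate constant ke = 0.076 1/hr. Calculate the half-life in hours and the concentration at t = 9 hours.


t_half = ln(2) / ke = 0.693147 / 0.076 = 9.12 hr
C(t) = C0 * exp(-ke*t) = 285 * exp(-0.076*9)
C(9) = 143.8 mg/L


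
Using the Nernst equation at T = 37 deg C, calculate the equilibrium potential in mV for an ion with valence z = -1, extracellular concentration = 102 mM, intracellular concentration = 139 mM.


E = (RT/(zF)) * ln(C_out/C_in)
T = 37 + 273.15 = 310.15 K
E = (8.314 * 310.15 / (-1 * 96485)) * ln(102/139)
E = 8.271 mV


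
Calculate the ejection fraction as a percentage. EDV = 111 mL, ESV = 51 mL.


SV = EDV - ESV = 111 - 51 = 60 mL
EF = SV/EDV * 100 = 60/111 * 100
EF = 54.05%


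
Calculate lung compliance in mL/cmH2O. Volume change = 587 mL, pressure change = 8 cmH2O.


C = dV / dP
C = 587 / 8
C = 73.38 mL/cmH2O


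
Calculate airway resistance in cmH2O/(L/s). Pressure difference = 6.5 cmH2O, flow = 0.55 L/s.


R = dP / flow
R = 6.5 / 0.55
R = 11.82 cmH2O/(L/s)


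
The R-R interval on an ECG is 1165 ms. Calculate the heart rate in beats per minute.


HR = 60 / RR_interval(s)
RR = 1165 ms = 1.165 s
HR = 60 / 1.165 = 51.5 bpm


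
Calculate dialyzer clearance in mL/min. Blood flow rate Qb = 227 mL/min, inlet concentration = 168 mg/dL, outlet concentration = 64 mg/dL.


K = Qb * (Cb_in - Cb_out) / Cb_in
K = 227 * (168 - 64) / 168
K = 140.5 mL/min


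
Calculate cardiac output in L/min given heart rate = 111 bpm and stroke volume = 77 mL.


CO = HR * SV
CO = 111 * 77 / 1000
CO = 8.547 L/min


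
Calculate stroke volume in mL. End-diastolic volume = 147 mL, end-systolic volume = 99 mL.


SV = EDV - ESV
SV = 147 - 99
SV = 48 mL


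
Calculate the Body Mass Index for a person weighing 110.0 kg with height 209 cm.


BMI = weight / height^2
height = 209 cm = 2.09 m
BMI = 110.0 / 2.09^2
BMI = 25.18 kg/m^2


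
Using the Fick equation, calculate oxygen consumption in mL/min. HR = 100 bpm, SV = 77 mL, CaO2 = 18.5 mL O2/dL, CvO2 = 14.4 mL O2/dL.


CO = HR*SV = 100*77/1000 = 7.7 L/min
a-v O2 diff = 18.5 - 14.4 = 4.1 mL/dL
VO2 = CO * (CaO2-CvO2) * 10 dL/L
VO2 = 7.7 * 4.1 * 10
VO2 = 315.7 mL/min


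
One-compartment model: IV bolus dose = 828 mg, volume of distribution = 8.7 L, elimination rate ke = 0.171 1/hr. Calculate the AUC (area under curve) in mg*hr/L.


C0 = Dose/Vd = 828/8.7 = 95.1724 mg/L
AUC = C0/ke = 95.1724/0.171
AUC = 556.6 mg*hr/L


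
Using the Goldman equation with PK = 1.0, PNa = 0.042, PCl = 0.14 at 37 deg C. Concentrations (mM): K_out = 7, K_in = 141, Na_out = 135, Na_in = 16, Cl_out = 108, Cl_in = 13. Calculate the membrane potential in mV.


Vm = (RT/F)*ln((PK*Ko + PNa*Nao + PCl*Cli)/(PK*Ki + PNa*Nai + PCl*Clo))
Numer = 14.49, Denom = 156.792
Vm = -63.65 mV


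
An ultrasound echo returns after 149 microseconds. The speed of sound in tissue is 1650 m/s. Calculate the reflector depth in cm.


depth = c * t / 2
t = 149 us = 1.4900e-04 s
depth = 1650 * 1.4900e-04 / 2
depth = 0.122925 m = 12.2925 cm


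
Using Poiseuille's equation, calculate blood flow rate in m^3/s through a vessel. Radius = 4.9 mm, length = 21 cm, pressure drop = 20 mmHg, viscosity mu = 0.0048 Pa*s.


Q = pi*r^4*dP / (8*mu*L)
r = 0.0049 m, L = 0.21 m
dP = 20 mmHg = 2666.44 Pa
Q = 5.9885e-04 m^3/s


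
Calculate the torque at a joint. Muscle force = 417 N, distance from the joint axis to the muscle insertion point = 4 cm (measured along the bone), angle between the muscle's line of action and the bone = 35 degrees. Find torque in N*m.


Torque = F * d * sin(theta)   (moment arm = d*sin(theta))
d = 4 cm = 0.04 m
Torque = 417 * 0.04 * sin(35)
Torque = 9.567 N*m


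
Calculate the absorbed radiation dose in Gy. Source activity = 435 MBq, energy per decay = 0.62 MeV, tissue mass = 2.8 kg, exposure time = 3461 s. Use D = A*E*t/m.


A = 435 MBq = 4.3500e+08 Bq
E = 0.62 MeV = 9.9324e-14 J
D = A*E*t/m = 4.3500e+08*9.9324e-14*3461/2.8
D = 0.05341 Gy


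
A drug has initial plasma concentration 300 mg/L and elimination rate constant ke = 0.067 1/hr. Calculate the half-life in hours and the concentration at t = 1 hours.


t_half = ln(2) / ke = 0.693147 / 0.067 = 10.35 hr
C(t) = C0 * exp(-ke*t) = 300 * exp(-0.067*1)
C(1) = 280.6 mg/L


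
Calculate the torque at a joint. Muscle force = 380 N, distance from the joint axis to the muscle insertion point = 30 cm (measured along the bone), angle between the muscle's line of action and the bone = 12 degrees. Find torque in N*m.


Torque = F * d * sin(theta)   (moment arm = d*sin(theta))
d = 30 cm = 0.3 m
Torque = 380 * 0.3 * sin(12)
Torque = 23.7 N*m


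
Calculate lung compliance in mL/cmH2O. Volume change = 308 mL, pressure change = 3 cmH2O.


C = dV / dP
C = 308 / 3
C = 102.7 mL/cmH2O


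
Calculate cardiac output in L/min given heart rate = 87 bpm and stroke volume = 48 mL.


CO = HR * SV
CO = 87 * 48 / 1000
CO = 4.176 L/min


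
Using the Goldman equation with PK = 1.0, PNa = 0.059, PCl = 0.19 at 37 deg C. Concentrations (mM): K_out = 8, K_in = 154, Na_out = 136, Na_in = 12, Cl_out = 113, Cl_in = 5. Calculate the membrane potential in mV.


Vm = (RT/F)*ln((PK*Ko + PNa*Nao + PCl*Cli)/(PK*Ki + PNa*Nai + PCl*Clo))
Numer = 16.974, Denom = 176.178
Vm = -62.53 mV


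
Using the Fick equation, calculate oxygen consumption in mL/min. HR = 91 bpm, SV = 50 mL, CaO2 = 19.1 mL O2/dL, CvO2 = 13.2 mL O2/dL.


CO = HR*SV = 91*50/1000 = 4.55 L/min
a-v O2 diff = 19.1 - 13.2 = 5.9 mL/dL
VO2 = CO * (CaO2-CvO2) * 10 dL/L
VO2 = 4.55 * 5.9 * 10
VO2 = 268.5 mL/min


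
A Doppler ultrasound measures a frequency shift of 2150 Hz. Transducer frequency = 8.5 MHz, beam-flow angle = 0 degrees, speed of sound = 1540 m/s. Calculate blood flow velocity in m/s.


v = fd * c / (2 * f0 * cos(theta))
v = 2150 * 1540 / (2 * 8.5000e+06 * cos(0))
v = 0.1948 m/s


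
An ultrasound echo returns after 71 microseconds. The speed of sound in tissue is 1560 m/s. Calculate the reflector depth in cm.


depth = c * t / 2
t = 71 us = 7.1000e-05 s
depth = 1560 * 7.1000e-05 / 2
depth = 0.05538 m = 5.538 cm


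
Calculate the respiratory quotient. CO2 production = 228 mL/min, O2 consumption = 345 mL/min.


RQ = VCO2 / VO2
RQ = 228 / 345
RQ = 0.6609


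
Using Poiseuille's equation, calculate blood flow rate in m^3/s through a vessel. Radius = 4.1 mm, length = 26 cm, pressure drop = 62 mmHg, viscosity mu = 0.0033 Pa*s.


Q = pi*r^4*dP / (8*mu*L)
r = 0.0041 m, L = 0.26 m
dP = 62 mmHg = 8265.964 Pa
Q = 0.001069 m^3/s


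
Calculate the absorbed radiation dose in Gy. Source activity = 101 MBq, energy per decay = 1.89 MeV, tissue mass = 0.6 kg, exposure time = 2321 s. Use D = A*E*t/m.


A = 101 MBq = 1.0100e+08 Bq
E = 1.89 MeV = 3.02778e-13 J
D = A*E*t/m = 1.0100e+08*3.02778e-13*2321/0.6
D = 0.1183 Gy


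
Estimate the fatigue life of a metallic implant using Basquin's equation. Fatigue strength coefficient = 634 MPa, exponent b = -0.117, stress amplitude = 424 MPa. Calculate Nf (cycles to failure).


sigma_a = sigma_f' * (2Nf)^b
2Nf = (sigma_a/sigma_f')^(1/b)
2Nf = (424/634)^(1/-0.117)
2Nf = 31.14314
Nf = 15.57
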